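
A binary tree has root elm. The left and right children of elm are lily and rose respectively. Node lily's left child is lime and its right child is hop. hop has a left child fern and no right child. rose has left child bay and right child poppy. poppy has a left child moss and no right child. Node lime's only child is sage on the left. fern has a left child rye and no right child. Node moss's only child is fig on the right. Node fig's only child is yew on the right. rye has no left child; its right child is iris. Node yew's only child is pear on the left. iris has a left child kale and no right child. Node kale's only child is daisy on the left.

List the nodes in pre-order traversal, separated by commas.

elm, lily, lime, sage, hop, fern, rye, iris, kale, daisy, rose, bay, poppy, moss, fig, yew, pear

Pre-order visits the node, then its left subtree, then its right subtree.
Visit elm.
At elm: go left to lily.
  Visit lily.
  At lily: go left to lime.
    Visit lime.
    At lime: go left to sage.
      sage is a leaf — visit sage.
    At lime: no right child.
  At lily: go right to hop.
    Visit hop.
    At hop: go left to fern.
      Visit fern.
      At fern: go left to rye.
        Visit rye.
        At rye: no left child.
        At rye: go right to iris.
          Visit iris.
          At iris: go left to kale.
            Visit kale.
            At kale: go left to daisy.
              daisy is a leaf — visit daisy.
            At kale: no right child.
          At iris: no right child.
      At fern: no right child.
    At hop: no right child.
At elm: go right to rose.
  Visit rose.
  At rose: go left to bay.
    bay is a leaf — visit bay.
  At rose: go right to poppy.
    Visit poppy.
    At poppy: go left to moss.
      Visit moss.
      At moss: no left child.
      At moss: go right to fig.
        Visit fig.
        At fig: no left child.
        At fig: go right to yew.
          Visit yew.
          At yew: go left to pear.
            pear is a leaf — visit pear.
          At yew: no right child.
    At poppy: no right child.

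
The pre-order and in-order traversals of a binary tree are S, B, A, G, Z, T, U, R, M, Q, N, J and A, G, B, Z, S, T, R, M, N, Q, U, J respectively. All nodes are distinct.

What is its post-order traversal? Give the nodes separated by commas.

G, A, Z, B, N, Q, M, R, J, U, T, S

The first element of pre-order is the root; it splits in-order into left and right subtrees.
Root S: left subtree has 4 nodes {A, G, B, Z}, right has 7 {T, R, M, N, Q, U, J}.
  Root B: left subtree has 2 nodes {A, G}, right has 1 {Z}.
    Root A: left subtree has 0 nodes { }, right has 1 {G}.
  Root T: left subtree has 0 nodes { }, right has 6 {R, M, N, Q, U, J}.
    Root U: left subtree has 4 nodes {R, M, N, Q}, right has 1 {J}.
      Root R: left subtree has 0 nodes { }, right has 3 {M, N, Q}.
        Root M: left subtree has 0 nodes { }, right has 2 {N, Q}.
          Root Q: left subtree has 1 node {N}, right has 0 { }.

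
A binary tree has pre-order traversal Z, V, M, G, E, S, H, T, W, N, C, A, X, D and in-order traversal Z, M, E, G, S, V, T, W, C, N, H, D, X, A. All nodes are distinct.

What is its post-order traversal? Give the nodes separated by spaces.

The first element of pre-order is the root; it splits in-order into left and right subtrees.
Root Z: left subtree has 0 nodes { }, right has 13 {M, E, G, S, V, T, W, C, N, H, D, X, A}.
  Root V: left subtree has 4 nodes {M, E, G, S}, right has 8 {T, W, C, N, H, D, X, A}.
    Root M: left subtree has 0 nodes { }, right has 3 {E, G, S}.
      Root G: left subtree has 1 node {E}, right has 1 {S}.
    Root H: left subtree has 4 nodes {T, W, C, N}, right has 3 {D, X, A}.
      Root T: left subtree has 0 nodes { }, right has 3 {W, C, N}.
        Root W: left subtree has 0 nodes { }, right has 2 {C, N}.
          Root N: left subtree has 1 node {C}, right has 0 { }.
      Root A: left subtree has 2 nodes {D, X}, right has 0 { }.
        Root X: left subtree has 1 node {D}, right has 0 { }.

E S G M C N W T D X A H V Z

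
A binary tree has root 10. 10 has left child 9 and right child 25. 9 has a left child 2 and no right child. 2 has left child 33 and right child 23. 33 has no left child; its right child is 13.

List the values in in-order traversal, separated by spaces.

33 13 2 23 9 10 25

In-order visits the left subtree, then the node, then the right subtree.
At 10: go left to 9.
  At 9: go left to 2.
    At 2: go left to 33.
      At 33: no left child.
      Visit 33.
      At 33: go right to 13.
        13 is a leaf — visit 13.
    Visit 2.
    At 2: go right to 23.
      23 is a leaf — visit 23.
  Visit 9.
  At 9: no right child.
Visit 10.
At 10: go right to 25.
  25 is a leaf — visit 25.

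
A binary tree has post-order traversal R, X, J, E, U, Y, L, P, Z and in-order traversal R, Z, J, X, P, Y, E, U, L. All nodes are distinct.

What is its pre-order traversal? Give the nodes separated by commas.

Z, R, P, J, X, L, Y, U, E

The last element of post-order is the root; it splits in-order into left and right subtrees.
Root Z: left subtree has 1 node {R}, right has 7 {J, X, P, Y, E, U, L}.
  Root P: left subtree has 2 nodes {J, X}, right has 4 {Y, E, U, L}.
    Root J: left subtree has 0 nodes { }, right has 1 {X}.
    Root L: left subtree has 3 nodes {Y, E, U}, right has 0 { }.
      Root Y: left subtree has 0 nodes { }, right has 2 {E, U}.
        Root U: left subtree has 1 node {E}, right has 0 { }.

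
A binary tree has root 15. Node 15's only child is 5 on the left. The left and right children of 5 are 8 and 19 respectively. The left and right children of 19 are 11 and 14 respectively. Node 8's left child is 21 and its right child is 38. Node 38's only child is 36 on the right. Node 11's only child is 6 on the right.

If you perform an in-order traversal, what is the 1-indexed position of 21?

In-order visits the left subtree, then the node, then the right subtree.
At 15: go left to 5.
  At 5: go left to 8.
    At 8: go left to 21.
      21 is a leaf — visit 21.
    Visit 8.
    At 8: go right to 38.
      At 38: no left child.
      Visit 38.
      At 38: go right to 36.
        36 is a leaf — visit 36.
  Visit 5.
  At 5: go right to 19.
    At 19: go left to 11.
      At 11: no left child.
      Visit 11.
      At 11: go right to 6.
        6 is a leaf — visit 6.
    Visit 19.
    At 19: go right to 14.
      14 is a leaf — visit 14.
Visit 15.
At 15: no right child.
Full in-order sequence: 21, 8, 38, 36, 5, 11, 6, 19, 14, 15.

1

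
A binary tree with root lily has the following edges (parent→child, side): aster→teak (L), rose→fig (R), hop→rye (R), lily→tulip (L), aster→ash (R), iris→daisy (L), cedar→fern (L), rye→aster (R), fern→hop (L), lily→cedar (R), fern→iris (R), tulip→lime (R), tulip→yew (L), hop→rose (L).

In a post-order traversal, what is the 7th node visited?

ash

Post-order visits the left subtree, then the right subtree, then the node.
At lily: go left to tulip.
  At tulip: go left to yew.
    yew is a leaf — visit yew.
  At tulip: go right to lime.
    lime is a leaf — visit lime.
  Visit tulip.
At lily: go right to cedar.
  At cedar: go left to fern.
    At fern: go left to hop.
      At hop: go left to rose.
        At rose: no left child.
        At rose: go right to fig.
          fig is a leaf — visit fig.
        Visit rose.
      At hop: go right to rye.
        At rye: no left child.
        At rye: go right to aster.
          At aster: go left to teak.
            teak is a leaf — visit teak.
          At aster: go right to ash.
            ash is a leaf — visit ash.
          Visit aster.
        Visit rye.
      Visit hop.
    At fern: go right to iris.
      At iris: go left to daisy.
        daisy is a leaf — visit daisy.
      At iris: no right child.
      Visit iris.
    Visit fern.
  At cedar: no right child.
  Visit cedar.
Visit lily.
Full post-order sequence: yew, lime, tulip, fig, rose, teak, ash, aster, rye, hop, daisy, iris, fern, cedar, lily.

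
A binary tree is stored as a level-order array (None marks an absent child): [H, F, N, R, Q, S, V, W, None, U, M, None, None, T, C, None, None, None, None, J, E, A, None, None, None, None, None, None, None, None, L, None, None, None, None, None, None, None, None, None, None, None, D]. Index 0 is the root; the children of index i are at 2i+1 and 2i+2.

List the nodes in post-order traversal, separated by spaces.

Post-order visits the left subtree, then the right subtree, then the node.
At H: go left to F.
  At F: go left to R.
    At R: go left to W.
      W is a leaf — visit W.
    At R: no right child.
    Visit R.
  At F: go right to Q.
    At Q: go left to U.
      At U: go left to J.
        J is a leaf — visit J.
      At U: go right to E.
        At E: no left child.
        At E: go right to D.
          D is a leaf — visit D.
        Visit E.
      Visit U.
    At Q: go right to M.
      At M: go left to A.
        A is a leaf — visit A.
      At M: no right child.
      Visit M.
    Visit Q.
  Visit F.
At H: go right to N.
  At N: go left to S.
    S is a leaf — visit S.
  At N: go right to V.
    At V: go left to T.
      T is a leaf — visit T.
    At V: go right to C.
      At C: no left child.
      At C: go right to L.
        L is a leaf — visit L.
      Visit C.
    Visit V.
  Visit N.
Visit H.

W R J D E U A M Q F S T L C V N H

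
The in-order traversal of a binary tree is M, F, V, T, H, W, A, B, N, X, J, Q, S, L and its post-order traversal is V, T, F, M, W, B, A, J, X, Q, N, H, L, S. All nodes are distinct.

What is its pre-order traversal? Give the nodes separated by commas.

S, H, M, F, T, V, N, A, W, B, Q, X, J, L

The last element of post-order is the root; it splits in-order into left and right subtrees.
Root S: left subtree has 12 nodes {M, F, V, T, H, W, A, B, N, X, J, Q}, right has 1 {L}.
  Root H: left subtree has 4 nodes {M, F, V, T}, right has 7 {W, A, B, N, X, J, Q}.
    Root M: left subtree has 0 nodes { }, right has 3 {F, V, T}.
      Root F: left subtree has 0 nodes { }, right has 2 {V, T}.
        Root T: left subtree has 1 node {V}, right has 0 { }.
    Root N: left subtree has 3 nodes {W, A, B}, right has 3 {X, J, Q}.
      Root A: left subtree has 1 node {W}, right has 1 {B}.
      Root Q: left subtree has 2 nodes {X, J}, right has 0 { }.
        Root X: left subtree has 0 nodes { }, right has 1 {J}.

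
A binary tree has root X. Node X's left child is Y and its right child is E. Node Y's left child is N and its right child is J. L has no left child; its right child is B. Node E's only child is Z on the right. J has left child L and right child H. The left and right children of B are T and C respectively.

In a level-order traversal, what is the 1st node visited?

X

Level-order visits nodes level by level from the root, left to right within each level.
Level 0: X
Level 1: Y, E
Level 2: N, J, Z
Level 3: L, H
Level 4: B
Level 5: T, C
Full level-order sequence: X, Y, E, N, J, Z, L, H, B, T, C.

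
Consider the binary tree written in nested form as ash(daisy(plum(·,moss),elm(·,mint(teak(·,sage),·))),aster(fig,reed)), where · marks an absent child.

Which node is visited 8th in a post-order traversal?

Post-order visits the left subtree, then the right subtree, then the node.
At ash: go left to daisy.
  At daisy: go left to plum.
    At plum: no left child.
    At plum: go right to moss.
      moss is a leaf — visit moss.
    Visit plum.
  At daisy: go right to elm.
    At elm: no left child.
    At elm: go right to mint.
      At mint: go left to teak.
        At teak: no left child.
        At teak: go right to sage.
          sage is a leaf — visit sage.
        Visit teak.
      At mint: no right child.
      Visit mint.
    Visit elm.
  Visit daisy.
At ash: go right to aster.
  At aster: go left to fig.
    fig is a leaf — visit fig.
  At aster: go right to reed.
    reed is a leaf — visit reed.
  Visit aster.
Visit ash.
Full post-order sequence: moss, plum, sage, teak, mint, elm, daisy, fig, reed, aster, ash.

fig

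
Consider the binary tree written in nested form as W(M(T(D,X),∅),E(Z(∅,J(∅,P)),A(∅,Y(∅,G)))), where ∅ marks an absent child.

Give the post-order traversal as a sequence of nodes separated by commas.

Post-order visits the left subtree, then the right subtree, then the node.
At W: go left to M.
  At M: go left to T.
    At T: go left to D.
      D is a leaf — visit D.
    At T: go right to X.
      X is a leaf — visit X.
    Visit T.
  At M: no right child.
  Visit M.
At W: go right to E.
  At E: go left to Z.
    At Z: no left child.
    At Z: go right to J.
      At J: no left child.
      At J: go right to P.
        P is a leaf — visit P.
      Visit J.
    Visit Z.
  At E: go right to A.
    At A: no left child.
    At A: go right to Y.
      At Y: no left child.
      At Y: go right to G.
        G is a leaf — visit G.
      Visit Y.
    Visit A.
  Visit E.
Visit W.

D, X, T, M, P, J, Z, G, Y, A, E, W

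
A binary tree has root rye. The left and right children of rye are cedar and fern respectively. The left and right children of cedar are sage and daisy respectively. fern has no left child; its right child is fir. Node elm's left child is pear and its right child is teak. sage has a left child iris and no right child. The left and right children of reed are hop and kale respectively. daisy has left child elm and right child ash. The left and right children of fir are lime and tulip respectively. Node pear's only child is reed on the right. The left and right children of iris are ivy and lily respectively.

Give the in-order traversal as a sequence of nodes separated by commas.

In-order visits the left subtree, then the node, then the right subtree.
At rye: go left to cedar.
  At cedar: go left to sage.
    At sage: go left to iris.
      At iris: go left to ivy.
        ivy is a leaf — visit ivy.
      Visit iris.
      At iris: go right to lily.
        lily is a leaf — visit lily.
    Visit sage.
    At sage: no right child.
  Visit cedar.
  At cedar: go right to daisy.
    At daisy: go left to elm.
      At elm: go left to pear.
        At pear: no left child.
        Visit pear.
        At pear: go right to reed.
          At reed: go left to hop.
            hop is a leaf — visit hop.
          Visit reed.
          At reed: go right to kale.
            kale is a leaf — visit kale.
      Visit elm.
      At elm: go right to teak.
        teak is a leaf — visit teak.
    Visit daisy.
    At daisy: go right to ash.
      ash is a leaf — visit ash.
Visit rye.
At rye: go right to fern.
  At fern: no left child.
  Visit fern.
  At fern: go right to fir.
    At fir: go left to lime.
      lime is a leaf — visit lime.
    Visit fir.
    At fir: go right to tulip.
      tulip is a leaf — visit tulip.

ivy, iris, lily, sage, cedar, pear, hop, reed, kale, elm, teak, daisy, ash, rye, fern, lime, fir, tulip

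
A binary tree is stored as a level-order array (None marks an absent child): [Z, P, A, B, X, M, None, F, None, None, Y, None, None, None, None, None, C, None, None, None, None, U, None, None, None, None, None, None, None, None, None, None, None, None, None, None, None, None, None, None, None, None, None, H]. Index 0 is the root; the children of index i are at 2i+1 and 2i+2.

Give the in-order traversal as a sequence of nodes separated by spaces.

F C B P X H U Y Z M A

In-order visits the left subtree, then the node, then the right subtree.
At Z: go left to P.
  At P: go left to B.
    At B: go left to F.
      At F: no left child.
      Visit F.
      At F: go right to C.
        C is a leaf — visit C.
    Visit B.
    At B: no right child.
  Visit P.
  At P: go right to X.
    At X: no left child.
    Visit X.
    At X: go right to Y.
      At Y: go left to U.
        At U: go left to H.
          H is a leaf — visit H.
        Visit U.
        At U: no right child.
      Visit Y.
      At Y: no right child.
Visit Z.
At Z: go right to A.
  At A: go left to M.
    M is a leaf — visit M.
  Visit A.
  At A: no right child.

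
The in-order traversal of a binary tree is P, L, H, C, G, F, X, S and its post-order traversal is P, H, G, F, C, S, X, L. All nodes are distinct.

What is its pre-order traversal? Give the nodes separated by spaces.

L P X C H F G S

The last element of post-order is the root; it splits in-order into left and right subtrees.
Root L: left subtree has 1 node {P}, right has 6 {H, C, G, F, X, S}.
  Root X: left subtree has 4 nodes {H, C, G, F}, right has 1 {S}.
    Root C: left subtree has 1 node {H}, right has 2 {G, F}.
      Root F: left subtree has 1 node {G}, right has 0 { }.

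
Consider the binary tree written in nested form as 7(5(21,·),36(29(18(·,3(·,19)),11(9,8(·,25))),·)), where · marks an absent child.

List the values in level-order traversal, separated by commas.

7, 5, 36, 21, 29, 18, 11, 3, 9, 8, 19, 25

Level-order visits nodes level by level from the root, left to right within each level.
Level 0: 7
Level 1: 5, 36
Level 2: 21, 29
Level 3: 18, 11
Level 4: 3, 9, 8
Level 5: 19, 25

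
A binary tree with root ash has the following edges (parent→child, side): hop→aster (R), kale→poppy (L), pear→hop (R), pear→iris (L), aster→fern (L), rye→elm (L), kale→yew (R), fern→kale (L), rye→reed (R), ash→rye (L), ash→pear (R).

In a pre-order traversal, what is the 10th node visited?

kale

Pre-order visits the node, then its left subtree, then its right subtree.
Visit ash.
At ash: go left to rye.
  Visit rye.
  At rye: go left to elm.
    elm is a leaf — visit elm.
  At rye: go right to reed.
    reed is a leaf — visit reed.
At ash: go right to pear.
  Visit pear.
  At pear: go left to iris.
    iris is a leaf — visit iris.
  At pear: go right to hop.
    Visit hop.
    At hop: no left child.
    At hop: go right to aster.
      Visit aster.
      At aster: go left to fern.
        Visit fern.
        At fern: go left to kale.
          Visit kale.
          At kale: go left to poppy.
            poppy is a leaf — visit poppy.
          At kale: go right to yew.
            yew is a leaf — visit yew.
        At fern: no right child.
      At aster: no right child.
Full pre-order sequence: ash, rye, elm, reed, pear, iris, hop, aster, fern, kale, poppy, yew.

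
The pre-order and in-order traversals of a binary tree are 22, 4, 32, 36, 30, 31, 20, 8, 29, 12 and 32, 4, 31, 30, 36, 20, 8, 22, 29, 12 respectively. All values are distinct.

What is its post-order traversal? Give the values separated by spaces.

32 31 30 8 20 36 4 12 29 22

The first element of pre-order is the root; it splits in-order into left and right subtrees.
Root 22: left subtree has 7 nodes {32, 4, 31, 30, 36, 20, 8}, right has 2 {29, 12}.
  Root 4: left subtree has 1 node {32}, right has 5 {31, 30, 36, 20, 8}.
    Root 36: left subtree has 2 nodes {31, 30}, right has 2 {20, 8}.
      Root 30: left subtree has 1 node {31}, right has 0 { }.
      Root 20: left subtree has 0 nodes { }, right has 1 {8}.
  Root 29: left subtree has 0 nodes { }, right has 1 {12}.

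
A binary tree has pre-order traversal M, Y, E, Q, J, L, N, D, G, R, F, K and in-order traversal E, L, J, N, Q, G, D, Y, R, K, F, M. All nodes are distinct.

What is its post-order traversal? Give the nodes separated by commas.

L, N, J, G, D, Q, E, K, F, R, Y, M

The first element of pre-order is the root; it splits in-order into left and right subtrees.
Root M: left subtree has 11 nodes {E, L, J, N, Q, G, D, Y, R, K, F}, right has 0 { }.
  Root Y: left subtree has 7 nodes {E, L, J, N, Q, G, D}, right has 3 {R, K, F}.
    Root E: left subtree has 0 nodes { }, right has 6 {L, J, N, Q, G, D}.
      Root Q: left subtree has 3 nodes {L, J, N}, right has 2 {G, D}.
        Root J: left subtree has 1 node {L}, right has 1 {N}.
        Root D: left subtree has 1 node {G}, right has 0 { }.
    Root R: left subtree has 0 nodes { }, right has 2 {K, F}.
      Root F: left subtree has 1 node {K}, right has 0 { }.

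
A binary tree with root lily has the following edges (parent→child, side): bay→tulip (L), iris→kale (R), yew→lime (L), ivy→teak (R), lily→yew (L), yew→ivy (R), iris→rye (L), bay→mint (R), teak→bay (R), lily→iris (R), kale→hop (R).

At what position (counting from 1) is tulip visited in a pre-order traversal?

Pre-order visits the node, then its left subtree, then its right subtree.
Visit lily.
At lily: go left to yew.
  Visit yew.
  At yew: go left to lime.
    lime is a leaf — visit lime.
  At yew: go right to ivy.
    Visit ivy.
    At ivy: no left child.
    At ivy: go right to teak.
      Visit teak.
      At teak: no left child.
      At teak: go right to bay.
        Visit bay.
        At bay: go left to tulip.
          tulip is a leaf — visit tulip.
        At bay: go right to mint.
          mint is a leaf — visit mint.
At lily: go right to iris.
  Visit iris.
  At iris: go left to rye.
    rye is a leaf — visit rye.
  At iris: go right to kale.
    Visit kale.
    At kale: no left child.
    At kale: go right to hop.
      hop is a leaf — visit hop.
Full pre-order sequence: lily, yew, lime, ivy, teak, bay, tulip, mint, iris, rye, kale, hop.

7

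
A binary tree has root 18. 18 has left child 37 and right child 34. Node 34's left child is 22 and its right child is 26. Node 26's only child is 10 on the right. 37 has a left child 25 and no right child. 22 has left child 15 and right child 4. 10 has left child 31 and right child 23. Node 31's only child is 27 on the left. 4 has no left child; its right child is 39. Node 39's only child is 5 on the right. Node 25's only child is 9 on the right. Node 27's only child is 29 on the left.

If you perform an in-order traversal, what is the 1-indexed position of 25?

1

In-order visits the left subtree, then the node, then the right subtree.
At 18: go left to 37.
  At 37: go left to 25.
    At 25: no left child.
    Visit 25.
    At 25: go right to 9.
      9 is a leaf — visit 9.
  Visit 37.
  At 37: no right child.
Visit 18.
At 18: go right to 34.
  At 34: go left to 22.
    At 22: go left to 15.
      15 is a leaf — visit 15.
    Visit 22.
    At 22: go right to 4.
      At 4: no left child.
      Visit 4.
      At 4: go right to 39.
        At 39: no left child.
        Visit 39.
        At 39: go right to 5.
          5 is a leaf — visit 5.
  Visit 34.
  At 34: go right to 26.
    At 26: no left child.
    Visit 26.
    At 26: go right to 10.
      At 10: go left to 31.
        At 31: go left to 27.
          At 27: go left to 29.
            29 is a leaf — visit 29.
          Visit 27.
          At 27: no right child.
        Visit 31.
        At 31: no right child.
      Visit 10.
      At 10: go right to 23.
        23 is a leaf — visit 23.
Full in-order sequence: 25, 9, 37, 18, 15, 22, 4, 39, 5, 34, 26, 29, 27, 31, 10, 23.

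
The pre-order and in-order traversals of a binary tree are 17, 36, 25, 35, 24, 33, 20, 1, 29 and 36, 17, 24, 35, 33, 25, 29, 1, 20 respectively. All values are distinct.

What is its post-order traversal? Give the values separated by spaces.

The first element of pre-order is the root; it splits in-order into left and right subtrees.
Root 17: left subtree has 1 node {36}, right has 7 {24, 35, 33, 25, 29, 1, 20}.
  Root 25: left subtree has 3 nodes {24, 35, 33}, right has 3 {29, 1, 20}.
    Root 35: left subtree has 1 node {24}, right has 1 {33}.
    Root 20: left subtree has 2 nodes {29, 1}, right has 0 { }.
      Root 1: left subtree has 1 node {29}, right has 0 { }.

36 24 33 35 29 1 20 25 17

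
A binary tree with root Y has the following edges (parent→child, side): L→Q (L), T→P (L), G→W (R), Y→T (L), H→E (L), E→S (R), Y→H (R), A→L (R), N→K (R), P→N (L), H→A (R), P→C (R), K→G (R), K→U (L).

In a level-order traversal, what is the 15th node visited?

W

Level-order visits nodes level by level from the root, left to right within each level.
Level 0: Y
Level 1: T, H
Level 2: P, E, A
Level 3: N, C, S, L
Level 4: K, Q
Level 5: U, G
Level 6: W
Full level-order sequence: Y, T, H, P, E, A, N, C, S, L, K, Q, U, G, W.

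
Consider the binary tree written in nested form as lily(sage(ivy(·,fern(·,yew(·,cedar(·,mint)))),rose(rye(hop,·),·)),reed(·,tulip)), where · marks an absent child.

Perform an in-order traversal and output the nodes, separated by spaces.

ivy fern yew cedar mint sage hop rye rose lily reed tulip

In-order visits the left subtree, then the node, then the right subtree.
At lily: go left to sage.
  At sage: go left to ivy.
    At ivy: no left child.
    Visit ivy.
    At ivy: go right to fern.
      At fern: no left child.
      Visit fern.
      At fern: go right to yew.
        At yew: no left child.
        Visit yew.
        At yew: go right to cedar.
          At cedar: no left child.
          Visit cedar.
          At cedar: go right to mint.
            mint is a leaf — visit mint.
  Visit sage.
  At sage: go right to rose.
    At rose: go left to rye.
      At rye: go left to hop.
        hop is a leaf — visit hop.
      Visit rye.
      At rye: no right child.
    Visit rose.
    At rose: no right child.
Visit lily.
At lily: go right to reed.
  At reed: no left child.
  Visit reed.
  At reed: go right to tulip.
    tulip is a leaf — visit tulip.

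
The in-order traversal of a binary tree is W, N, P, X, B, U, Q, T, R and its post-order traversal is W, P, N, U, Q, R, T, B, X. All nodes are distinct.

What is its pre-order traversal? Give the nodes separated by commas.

The last element of post-order is the root; it splits in-order into left and right subtrees.
Root X: left subtree has 3 nodes {W, N, P}, right has 5 {B, U, Q, T, R}.
  Root N: left subtree has 1 node {W}, right has 1 {P}.
  Root B: left subtree has 0 nodes { }, right has 4 {U, Q, T, R}.
    Root T: left subtree has 2 nodes {U, Q}, right has 1 {R}.
      Root Q: left subtree has 1 node {U}, right has 0 { }.

X, N, W, P, B, T, Q, U, R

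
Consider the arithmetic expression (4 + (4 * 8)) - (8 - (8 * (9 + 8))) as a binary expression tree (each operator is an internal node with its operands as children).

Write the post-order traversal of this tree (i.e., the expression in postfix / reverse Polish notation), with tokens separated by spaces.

4 4 8 * + 8 8 9 8 + * - -

Post-order on an expression tree gives postfix notation: for each operator, emit left operand, right operand, then the operator.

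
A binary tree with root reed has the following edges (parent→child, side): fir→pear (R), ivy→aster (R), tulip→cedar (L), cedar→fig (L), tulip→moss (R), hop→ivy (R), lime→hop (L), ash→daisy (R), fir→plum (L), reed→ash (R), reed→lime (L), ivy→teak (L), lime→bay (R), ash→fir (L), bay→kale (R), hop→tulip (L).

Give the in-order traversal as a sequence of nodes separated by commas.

In-order visits the left subtree, then the node, then the right subtree.
At reed: go left to lime.
  At lime: go left to hop.
    At hop: go left to tulip.
      At tulip: go left to cedar.
        At cedar: go left to fig.
          fig is a leaf — visit fig.
        Visit cedar.
        At cedar: no right child.
      Visit tulip.
      At tulip: go right to moss.
        moss is a leaf — visit moss.
    Visit hop.
    At hop: go right to ivy.
      At ivy: go left to teak.
        teak is a leaf — visit teak.
      Visit ivy.
      At ivy: go right to aster.
        aster is a leaf — visit aster.
  Visit lime.
  At lime: go right to bay.
    At bay: no left child.
    Visit bay.
    At bay: go right to kale.
      kale is a leaf — visit kale.
Visit reed.
At reed: go right to ash.
  At ash: go left to fir.
    At fir: go left to plum.
      plum is a leaf — visit plum.
    Visit fir.
    At fir: go right to pear.
      pear is a leaf — visit pear.
  Visit ash.
  At ash: go right to daisy.
    daisy is a leaf — visit daisy.

fig, cedar, tulip, moss, hop, teak, ivy, aster, lime, bay, kale, reed, plum, fir, pear, ash, daisy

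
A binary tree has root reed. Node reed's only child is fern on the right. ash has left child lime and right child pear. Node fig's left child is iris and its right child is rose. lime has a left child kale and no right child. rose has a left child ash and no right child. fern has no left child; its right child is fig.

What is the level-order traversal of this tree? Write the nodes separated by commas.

reed, fern, fig, iris, rose, ash, lime, pear, kale

Level-order visits nodes level by level from the root, left to right within each level.
Level 0: reed
Level 1: fern
Level 2: fig
Level 3: iris, rose
Level 4: ash
Level 5: lime, pear
Level 6: kale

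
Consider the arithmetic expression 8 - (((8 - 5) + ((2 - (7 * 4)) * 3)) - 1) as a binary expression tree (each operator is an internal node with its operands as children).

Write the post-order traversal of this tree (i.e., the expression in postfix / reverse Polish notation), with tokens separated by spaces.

8 8 5 - 2 7 4 * - 3 * + 1 - -

Post-order on an expression tree gives postfix notation: for each operator, emit left operand, right operand, then the operator.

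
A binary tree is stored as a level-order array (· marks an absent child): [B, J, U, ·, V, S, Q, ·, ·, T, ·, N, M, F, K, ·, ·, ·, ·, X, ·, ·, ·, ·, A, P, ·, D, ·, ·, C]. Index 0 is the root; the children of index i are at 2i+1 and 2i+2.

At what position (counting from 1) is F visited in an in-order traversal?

In-order visits the left subtree, then the node, then the right subtree.
At B: go left to J.
  At J: no left child.
  Visit J.
  At J: go right to V.
    At V: go left to T.
      At T: go left to X.
        X is a leaf — visit X.
      Visit T.
      At T: no right child.
    Visit V.
    At V: no right child.
Visit B.
At B: go right to U.
  At U: go left to S.
    At S: go left to N.
      At N: no left child.
      Visit N.
      At N: go right to A.
        A is a leaf — visit A.
    Visit S.
    At S: go right to M.
      At M: go left to P.
        P is a leaf — visit P.
      Visit M.
      At M: no right child.
  Visit U.
  At U: go right to Q.
    At Q: go left to F.
      At F: go left to D.
        D is a leaf — visit D.
      Visit F.
      At F: no right child.
    Visit Q.
    At Q: go right to K.
      At K: no left child.
      Visit K.
      At K: go right to C.
        C is a leaf — visit C.
Full in-order sequence: J, X, T, V, B, N, A, S, P, M, U, D, F, Q, K, C.

13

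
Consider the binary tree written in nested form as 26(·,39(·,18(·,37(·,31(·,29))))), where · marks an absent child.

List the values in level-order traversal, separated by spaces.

26 39 18 37 31 29

Level-order visits nodes level by level from the root, left to right within each level.
Level 0: 26
Level 1: 39
Level 2: 18
Level 3: 37
Level 4: 31
Level 5: 29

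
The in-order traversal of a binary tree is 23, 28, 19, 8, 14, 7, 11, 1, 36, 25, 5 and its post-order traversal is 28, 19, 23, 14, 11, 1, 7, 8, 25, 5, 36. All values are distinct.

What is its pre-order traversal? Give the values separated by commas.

The last element of post-order is the root; it splits in-order into left and right subtrees.
Root 36: left subtree has 8 nodes {23, 28, 19, 8, 14, 7, 11, 1}, right has 2 {25, 5}.
  Root 8: left subtree has 3 nodes {23, 28, 19}, right has 4 {14, 7, 11, 1}.
    Root 23: left subtree has 0 nodes { }, right has 2 {28, 19}.
      Root 19: left subtree has 1 node {28}, right has 0 { }.
    Root 7: left subtree has 1 node {14}, right has 2 {11, 1}.
      Root 1: left subtree has 1 node {11}, right has 0 { }.
  Root 5: left subtree has 1 node {25}, right has 0 { }.

36, 8, 23, 19, 28, 7, 14, 1, 11, 5, 25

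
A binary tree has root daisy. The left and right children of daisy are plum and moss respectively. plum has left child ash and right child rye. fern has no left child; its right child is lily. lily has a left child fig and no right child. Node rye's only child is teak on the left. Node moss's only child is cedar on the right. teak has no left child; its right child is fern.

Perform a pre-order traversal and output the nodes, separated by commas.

daisy, plum, ash, rye, teak, fern, lily, fig, moss, cedar

Pre-order visits the node, then its left subtree, then its right subtree.
Visit daisy.
At daisy: go left to plum.
  Visit plum.
  At plum: go left to ash.
    ash is a leaf — visit ash.
  At plum: go right to rye.
    Visit rye.
    At rye: go left to teak.
      Visit teak.
      At teak: no left child.
      At teak: go right to fern.
        Visit fern.
        At fern: no left child.
        At fern: go right to lily.
          Visit lily.
          At lily: go left to fig.
            fig is a leaf — visit fig.
          At lily: no right child.
    At rye: no right child.
At daisy: go right to moss.
  Visit moss.
  At moss: no left child.
  At moss: go right to cedar.
    cedar is a leaf — visit cedar.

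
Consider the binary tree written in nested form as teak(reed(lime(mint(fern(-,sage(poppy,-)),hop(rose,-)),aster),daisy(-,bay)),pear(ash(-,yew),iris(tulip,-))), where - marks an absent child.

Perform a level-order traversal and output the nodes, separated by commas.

Level-order visits nodes level by level from the root, left to right within each level.
Level 0: teak
Level 1: reed, pear
Level 2: lime, daisy, ash, iris
Level 3: mint, aster, bay, yew, tulip
Level 4: fern, hop
Level 5: sage, rose
Level 6: poppy

teak, reed, pear, lime, daisy, ash, iris, mint, aster, bay, yew, tulip, fern, hop, sage, rose, poppy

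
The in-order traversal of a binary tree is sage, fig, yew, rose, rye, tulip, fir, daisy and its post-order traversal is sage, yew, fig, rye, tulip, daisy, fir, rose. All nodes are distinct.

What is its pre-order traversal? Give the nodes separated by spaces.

The last element of post-order is the root; it splits in-order into left and right subtrees.
Root rose: left subtree has 3 nodes {sage, fig, yew}, right has 4 {rye, tulip, fir, daisy}.
  Root fig: left subtree has 1 node {sage}, right has 1 {yew}.
  Root fir: left subtree has 2 nodes {rye, tulip}, right has 1 {daisy}.
    Root tulip: left subtree has 1 node {rye}, right has 0 { }.

rose fig sage yew fir tulip rye daisy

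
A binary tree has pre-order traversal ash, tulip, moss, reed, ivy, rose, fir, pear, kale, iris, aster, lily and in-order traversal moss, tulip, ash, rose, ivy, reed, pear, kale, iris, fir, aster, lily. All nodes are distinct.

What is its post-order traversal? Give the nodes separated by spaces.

The first element of pre-order is the root; it splits in-order into left and right subtrees.
Root ash: left subtree has 2 nodes {moss, tulip}, right has 9 {rose, ivy, reed, pear, kale, iris, fir, aster, lily}.
  Root tulip: left subtree has 1 node {moss}, right has 0 { }.
  Root reed: left subtree has 2 nodes {rose, ivy}, right has 6 {pear, kale, iris, fir, aster, lily}.
    Root ivy: left subtree has 1 node {rose}, right has 0 { }.
    Root fir: left subtree has 3 nodes {pear, kale, iris}, right has 2 {aster, lily}.
      Root pear: left subtree has 0 nodes { }, right has 2 {kale, iris}.
        Root kale: left subtree has 0 nodes { }, right has 1 {iris}.
      Root aster: left subtree has 0 nodes { }, right has 1 {lily}.

moss tulip rose ivy iris kale pear lily aster fir reed ash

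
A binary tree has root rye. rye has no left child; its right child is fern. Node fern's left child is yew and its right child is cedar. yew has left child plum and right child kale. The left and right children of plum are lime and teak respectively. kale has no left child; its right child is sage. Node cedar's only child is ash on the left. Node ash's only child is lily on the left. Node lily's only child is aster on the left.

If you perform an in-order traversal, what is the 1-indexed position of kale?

6

In-order visits the left subtree, then the node, then the right subtree.
At rye: no left child.
Visit rye.
At rye: go right to fern.
  At fern: go left to yew.
    At yew: go left to plum.
      At plum: go left to lime.
        lime is a leaf — visit lime.
      Visit plum.
      At plum: go right to teak.
        teak is a leaf — visit teak.
    Visit yew.
    At yew: go right to kale.
      At kale: no left child.
      Visit kale.
      At kale: go right to sage.
        sage is a leaf — visit sage.
  Visit fern.
  At fern: go right to cedar.
    At cedar: go left to ash.
      At ash: go left to lily.
        At lily: go left to aster.
          aster is a leaf — visit aster.
        Visit lily.
        At lily: no right child.
      Visit ash.
      At ash: no right child.
    Visit cedar.
    At cedar: no right child.
Full in-order sequence: rye, lime, plum, teak, yew, kale, sage, fern, aster, lily, ash, cedar.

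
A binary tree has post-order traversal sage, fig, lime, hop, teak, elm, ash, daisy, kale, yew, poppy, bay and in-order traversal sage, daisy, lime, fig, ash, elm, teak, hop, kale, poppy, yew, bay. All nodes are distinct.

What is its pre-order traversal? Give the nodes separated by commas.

bay, poppy, kale, daisy, sage, ash, lime, fig, elm, teak, hop, yew

The last element of post-order is the root; it splits in-order into left and right subtrees.
Root bay: left subtree has 11 nodes {sage, daisy, lime, fig, ash, elm, teak, hop, kale, poppy, yew}, right has 0 { }.
  Root poppy: left subtree has 9 nodes {sage, daisy, lime, fig, ash, elm, teak, hop, kale}, right has 1 {yew}.
    Root kale: left subtree has 8 nodes {sage, daisy, lime, fig, ash, elm, teak, hop}, right has 0 { }.
      Root daisy: left subtree has 1 node {sage}, right has 6 {lime, fig, ash, elm, teak, hop}.
        Root ash: left subtree has 2 nodes {lime, fig}, right has 3 {elm, teak, hop}.
          Root lime: left subtree has 0 nodes { }, right has 1 {fig}.
          Root elm: left subtree has 0 nodes { }, right has 2 {teak, hop}.
            Root teak: left subtree has 0 nodes { }, right has 1 {hop}.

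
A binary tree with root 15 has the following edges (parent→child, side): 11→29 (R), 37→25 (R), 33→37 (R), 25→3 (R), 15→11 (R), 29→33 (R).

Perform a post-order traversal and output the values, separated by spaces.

3 25 37 33 29 11 15

Post-order visits the left subtree, then the right subtree, then the node.
At 15: no left child.
At 15: go right to 11.
  At 11: no left child.
  At 11: go right to 29.
    At 29: no left child.
    At 29: go right to 33.
      At 33: no left child.
      At 33: go right to 37.
        At 37: no left child.
        At 37: go right to 25.
          At 25: no left child.
          At 25: go right to 3.
            3 is a leaf — visit 3.
          Visit 25.
        Visit 37.
      Visit 33.
    Visit 29.
  Visit 11.
Visit 15.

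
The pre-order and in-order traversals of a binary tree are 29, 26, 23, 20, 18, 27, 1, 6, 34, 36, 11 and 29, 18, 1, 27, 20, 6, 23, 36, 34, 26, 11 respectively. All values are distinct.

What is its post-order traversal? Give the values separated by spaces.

The first element of pre-order is the root; it splits in-order into left and right subtrees.
Root 29: left subtree has 0 nodes { }, right has 10 {18, 1, 27, 20, 6, 23, 36, 34, 26, 11}.
  Root 26: left subtree has 8 nodes {18, 1, 27, 20, 6, 23, 36, 34}, right has 1 {11}.
    Root 23: left subtree has 5 nodes {18, 1, 27, 20, 6}, right has 2 {36, 34}.
      Root 20: left subtree has 3 nodes {18, 1, 27}, right has 1 {6}.
        Root 18: left subtree has 0 nodes { }, right has 2 {1, 27}.
          Root 27: left subtree has 1 node {1}, right has 0 { }.
      Root 34: left subtree has 1 node {36}, right has 0 { }.

1 27 18 6 20 36 34 23 11 26 29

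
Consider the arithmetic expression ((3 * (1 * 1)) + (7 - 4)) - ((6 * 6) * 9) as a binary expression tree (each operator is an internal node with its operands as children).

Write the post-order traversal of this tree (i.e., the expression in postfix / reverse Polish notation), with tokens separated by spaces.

Post-order on an expression tree gives postfix notation: for each operator, emit left operand, right operand, then the operator.

3 1 1 * * 7 4 - + 6 6 * 9 * -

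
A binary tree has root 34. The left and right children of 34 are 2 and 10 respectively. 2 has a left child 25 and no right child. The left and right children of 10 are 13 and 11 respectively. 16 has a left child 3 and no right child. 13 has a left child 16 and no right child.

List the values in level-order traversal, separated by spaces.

Level-order visits nodes level by level from the root, left to right within each level.
Level 0: 34
Level 1: 2, 10
Level 2: 25, 13, 11
Level 3: 16
Level 4: 3

34 2 10 25 13 11 16 3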